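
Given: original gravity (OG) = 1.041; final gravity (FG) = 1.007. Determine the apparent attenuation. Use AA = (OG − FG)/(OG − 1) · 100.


AA = (1.041 − 1.007)/(1.041 − 1) · 100

82.9268 %


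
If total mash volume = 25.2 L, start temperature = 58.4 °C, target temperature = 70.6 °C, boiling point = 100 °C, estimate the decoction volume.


V_dec = V_total·(T_target − T_start)/(T_boil − T_start)
V_dec = 25.2·(70.6 − 58.4)/(100 − 58.4)

7.3904 L


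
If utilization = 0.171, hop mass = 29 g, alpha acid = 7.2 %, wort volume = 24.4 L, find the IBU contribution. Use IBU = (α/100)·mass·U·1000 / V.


IBU = (7.2/100)·29·0.171·1000 / 24.4

14.6331 IBU


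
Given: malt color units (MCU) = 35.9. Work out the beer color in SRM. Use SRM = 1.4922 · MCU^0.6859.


SRM = 1.4922 · 35.9^0.6859

17.3967 SRM


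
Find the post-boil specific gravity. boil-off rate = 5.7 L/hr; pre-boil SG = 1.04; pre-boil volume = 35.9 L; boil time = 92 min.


V_post = V_pre − rate·(t/60);  SG_post = 1 + (SG_pre−1)·V_pre/V_post
V_post = 35.9 − 5.7·(92/60) = 27.1600
SG_post = 1 + (1.04 − 1)·35.9/27.1600

1.0529


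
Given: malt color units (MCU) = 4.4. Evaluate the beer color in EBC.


SRM = 1.4922·MCU^0.6859;  EBC = SRM·1.97
SRM = 1.4922·4.4^0.6859 = 4.1226
EBC = 4.1226·1.97

8.1215 EBC


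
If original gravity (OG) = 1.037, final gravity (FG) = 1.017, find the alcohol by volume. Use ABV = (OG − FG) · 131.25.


ABV = (1.037 − 1.017) · 131.25

2.6250 % ABV


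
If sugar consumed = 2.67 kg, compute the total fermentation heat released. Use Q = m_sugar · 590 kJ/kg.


Q = 2.67 · 590

1575.3000 kJ


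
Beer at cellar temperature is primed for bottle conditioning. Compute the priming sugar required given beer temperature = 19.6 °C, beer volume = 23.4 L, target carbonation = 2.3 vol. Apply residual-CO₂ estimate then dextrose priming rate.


residual = 14.695·(0.01821 + 0.09011·e^(−0.04·T));  sugar = (target − residual)·4.0·V
residual = 14.695·(0.01821 + 0.09011·e^(−0.04·19.6)) = 0.8722
sugar = (2.3 − 0.8722)·4.0·23.4

133.6441 g


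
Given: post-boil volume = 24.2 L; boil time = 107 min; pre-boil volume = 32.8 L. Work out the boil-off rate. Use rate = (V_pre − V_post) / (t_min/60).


rate = (32.8 − 24.2) / (107/60)

4.8224 L/hr


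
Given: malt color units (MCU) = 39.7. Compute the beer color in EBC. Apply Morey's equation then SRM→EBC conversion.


SRM = 1.4922·MCU^0.6859;  EBC = SRM·1.97
SRM = 1.4922·39.7^0.6859 = 18.6396
EBC = 18.6396·1.97

36.7201 EBC


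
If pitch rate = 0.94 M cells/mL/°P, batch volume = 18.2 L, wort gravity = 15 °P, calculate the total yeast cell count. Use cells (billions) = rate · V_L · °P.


cells = 0.94 · 18.2 · 15

256.6200 billion cells


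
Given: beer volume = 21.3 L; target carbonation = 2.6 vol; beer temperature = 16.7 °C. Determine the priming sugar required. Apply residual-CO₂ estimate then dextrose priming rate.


residual = 14.695·(0.01821 + 0.09011·e^(−0.04·T));  sugar = (target − residual)·4.0·V
residual = 14.695·(0.01821 + 0.09011·e^(−0.04·16.7)) = 0.9465
sugar = (2.6 − 0.9465)·4.0·21.3

140.8748 g


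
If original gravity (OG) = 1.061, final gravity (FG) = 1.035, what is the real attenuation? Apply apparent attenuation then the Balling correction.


AA = (OG−FG)/(OG−1)·100;  RA = AA·0.8192
AA = (1.061 − 1.035)/(1.061 − 1)·100 = 42.6230
RA = 42.6230·0.8192

34.9167 %


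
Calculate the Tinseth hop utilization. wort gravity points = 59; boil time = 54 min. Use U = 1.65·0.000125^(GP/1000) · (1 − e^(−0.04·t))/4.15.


bigness = 1.65·0.000125^(59/1000) = 0.9710
boil_factor = (1 − e^(−0.04·54))/4.15 = 0.2132
U = 0.9710 · 0.2132

0.2070


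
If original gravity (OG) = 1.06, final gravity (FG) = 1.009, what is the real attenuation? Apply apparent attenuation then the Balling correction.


AA = (OG−FG)/(OG−1)·100;  RA = AA·0.8192
AA = (1.06 − 1.009)/(1.06 − 1)·100 = 85.0000
RA = 85.0000·0.8192

69.6320 %


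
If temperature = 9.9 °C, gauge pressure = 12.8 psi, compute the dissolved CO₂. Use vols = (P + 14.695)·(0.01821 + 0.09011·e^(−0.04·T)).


vols = (12.8 + 14.695)·(0.01821 + 0.09011·e^(−0.04·9.9))

2.1681 volumes


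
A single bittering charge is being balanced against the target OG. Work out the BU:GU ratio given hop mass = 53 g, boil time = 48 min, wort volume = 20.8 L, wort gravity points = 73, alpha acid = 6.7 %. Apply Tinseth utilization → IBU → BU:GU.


U = 1.65·0.000125^(GP/1000)·(1−e^(−0.04t))/4.15;  IBU = (α/100)·m·U·1000/V;  BU:GU = IBU/GP
U = 1.65·0.000125^(73/1000)·(1−e^(−0.04·48))/4.15 = 0.1761
IBU = (6.7/100)·53·0.1761·1000/20.8 = 30.0571
BU:GU = 30.0571/73

0.4117


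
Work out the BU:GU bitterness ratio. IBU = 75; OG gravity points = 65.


BU:GU = IBU / OG_points
BU:GU = 75 / 65

1.1538


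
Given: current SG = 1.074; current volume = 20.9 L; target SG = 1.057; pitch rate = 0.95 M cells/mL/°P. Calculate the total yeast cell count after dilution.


V_w = V·((SG_c−1)/(SG_t−1)−1);  °P = 259 − 259/SG_t;  cells = rate·(V+V_w)·°P
V_w = 20.9·((1.074−1)/(1.057−1)−1) = 6.2333
V_final = 20.9 + 6.2333 = 27.1333
°P = 259 − 259/1.057 = 13.9669
cells = 0.95·27.1333·13.9669

360.0198 billion cells


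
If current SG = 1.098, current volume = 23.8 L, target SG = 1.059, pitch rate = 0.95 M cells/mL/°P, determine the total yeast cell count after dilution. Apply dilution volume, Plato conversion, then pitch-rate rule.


V_w = V·((SG_c−1)/(SG_t−1)−1);  °P = 259 − 259/SG_t;  cells = rate·(V+V_w)·°P
V_w = 23.8·((1.098−1)/(1.059−1)−1) = 15.7322
V_final = 23.8 + 15.7322 = 39.5322
°P = 259 − 259/1.059 = 14.4297
cells = 0.95·39.5322·14.4297

541.9141 billion cells


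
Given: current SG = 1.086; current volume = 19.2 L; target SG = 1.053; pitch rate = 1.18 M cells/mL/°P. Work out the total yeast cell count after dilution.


V_w = V·((SG_c−1)/(SG_t−1)−1);  °P = 259 − 259/SG_t;  cells = rate·(V+V_w)·°P
V_w = 19.2·((1.086−1)/(1.053−1)−1) = 11.9547
V_final = 19.2 + 11.9547 = 31.1547
°P = 259 − 259/1.053 = 13.0361
cells = 1.18·31.1547·13.0361

479.2400 billion cells


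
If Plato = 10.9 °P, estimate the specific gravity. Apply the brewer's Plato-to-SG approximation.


SG = 259/(259 − P)
SG = 259/(259 − 10.9)

1.0439


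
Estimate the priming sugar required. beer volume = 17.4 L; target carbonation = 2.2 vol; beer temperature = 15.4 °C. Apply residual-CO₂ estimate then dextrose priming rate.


residual = 14.695·(0.01821 + 0.09011·e^(−0.04·T));  sugar = (target − residual)·4.0·V
residual = 14.695·(0.01821 + 0.09011·e^(−0.04·15.4)) = 0.9828
sugar = (2.2 − 0.9828)·4.0·17.4

84.7186 g


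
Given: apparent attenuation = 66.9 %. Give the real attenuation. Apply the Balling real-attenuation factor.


RA = AA · 0.8192
RA = 66.9 · 0.8192

54.8045 %


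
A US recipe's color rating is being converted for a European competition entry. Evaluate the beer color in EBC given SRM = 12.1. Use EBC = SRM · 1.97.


EBC = 12.1 · 1.97

23.8370 EBC


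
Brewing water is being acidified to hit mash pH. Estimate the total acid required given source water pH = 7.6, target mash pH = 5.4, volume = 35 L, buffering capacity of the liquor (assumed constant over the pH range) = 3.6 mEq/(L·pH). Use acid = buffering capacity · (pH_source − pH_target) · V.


acid = 3.6 · (7.6 − 5.4) · 35

277.2000 mEq


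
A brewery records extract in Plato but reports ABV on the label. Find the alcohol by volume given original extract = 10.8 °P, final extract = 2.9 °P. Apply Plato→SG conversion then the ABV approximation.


SG = 259/(259 − P);  ABV = (OG − FG)·131.25
OG = 259/(259 − 10.8) = 1.0435
FG = 259/(259 − 2.9) = 1.0113
ABV = (1.0435 − 1.0113)·131.25

4.2249 % ABV


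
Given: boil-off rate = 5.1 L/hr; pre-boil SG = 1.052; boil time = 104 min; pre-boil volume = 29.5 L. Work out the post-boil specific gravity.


V_post = V_pre − rate·(t/60);  SG_post = 1 + (SG_pre−1)·V_pre/V_post
V_post = 29.5 − 5.1·(104/60) = 20.6600
SG_post = 1 + (1.052 − 1)·29.5/20.6600

1.0742


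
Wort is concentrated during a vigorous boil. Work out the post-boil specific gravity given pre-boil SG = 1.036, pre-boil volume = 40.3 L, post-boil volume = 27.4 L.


SG_post = 1 + (SG_pre − 1)·V_pre/V_post
pts_pre = (1.036 − 1)·1000 = 36.0000
pts_post = 36.0000·40.3/27.4 = 52.9489
SG_post = 1 + 52.9489/1000

1.0529


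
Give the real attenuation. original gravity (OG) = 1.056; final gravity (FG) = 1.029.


AA = (OG−FG)/(OG−1)·100;  RA = AA·0.8192
AA = (1.056 − 1.029)/(1.056 − 1)·100 = 48.2143
RA = 48.2143·0.8192

39.4971 %


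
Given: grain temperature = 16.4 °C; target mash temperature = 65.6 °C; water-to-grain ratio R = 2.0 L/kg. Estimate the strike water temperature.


T_strike = (0.41/R)·(T_mash − T_grain) + T_mash
T_strike = (0.41/2.0)·(65.6 − 16.4) + 65.6

75.6860 °C


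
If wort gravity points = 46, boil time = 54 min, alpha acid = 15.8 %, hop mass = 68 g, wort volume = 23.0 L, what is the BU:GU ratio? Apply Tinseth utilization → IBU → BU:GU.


U = 1.65·0.000125^(GP/1000)·(1−e^(−0.04t))/4.15;  IBU = (α/100)·m·U·1000/V;  BU:GU = IBU/GP
U = 1.65·0.000125^(46/1000)·(1−e^(−0.04·54))/4.15 = 0.2326
IBU = (15.8/100)·68·0.2326·1000/23.0 = 108.6715
BU:GU = 108.6715/46

2.3624


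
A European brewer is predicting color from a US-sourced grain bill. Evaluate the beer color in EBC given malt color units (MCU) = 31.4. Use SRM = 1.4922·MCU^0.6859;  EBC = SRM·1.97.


SRM = 1.4922·31.4^0.6859 = 15.8698
EBC = 15.8698·1.97

31.2635 EBC


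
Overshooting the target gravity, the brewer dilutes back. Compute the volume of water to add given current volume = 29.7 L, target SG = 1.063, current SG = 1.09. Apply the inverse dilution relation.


V_water = V·((SG_curr − 1)/(SG_target − 1) − 1)
V_water = 29.7·((1.09 − 1)/(1.063 − 1) − 1)

12.7286 L


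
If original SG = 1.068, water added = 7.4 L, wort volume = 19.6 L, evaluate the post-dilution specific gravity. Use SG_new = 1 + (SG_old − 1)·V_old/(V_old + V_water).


pts = (1.068 − 1)·1000·19.6/(19.6 + 7.4) = 49.3630
SG_new = 1 + 49.3630/1000

1.0494


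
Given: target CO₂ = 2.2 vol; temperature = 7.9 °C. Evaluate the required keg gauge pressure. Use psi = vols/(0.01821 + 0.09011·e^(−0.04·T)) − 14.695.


psi = 2.2/(0.01821 + 0.09011·e^(−0.04·7.9)) − 14.695

11.5250 psi


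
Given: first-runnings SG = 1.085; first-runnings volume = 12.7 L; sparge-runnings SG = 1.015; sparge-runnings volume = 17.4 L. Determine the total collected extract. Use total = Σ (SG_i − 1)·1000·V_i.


first = (1.085 − 1)·1000·12.7 = 1079.5000
sparge = (1.015 − 1)·1000·17.4 = 261.0000
total = 1079.5000 + 261.0000

1340.5000 gravity·L


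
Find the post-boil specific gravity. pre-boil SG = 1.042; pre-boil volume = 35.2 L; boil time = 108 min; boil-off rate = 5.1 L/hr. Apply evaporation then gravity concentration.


V_post = V_pre − rate·(t/60);  SG_post = 1 + (SG_pre−1)·V_pre/V_post
V_post = 35.2 − 5.1·(108/60) = 26.0200
SG_post = 1 + (1.042 − 1)·35.2/26.0200

1.0568


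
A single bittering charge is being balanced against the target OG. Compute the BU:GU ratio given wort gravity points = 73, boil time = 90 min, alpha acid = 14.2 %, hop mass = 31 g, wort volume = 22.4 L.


U = 1.65·0.000125^(GP/1000)·(1−e^(−0.04t))/4.15;  IBU = (α/100)·m·U·1000/V;  BU:GU = IBU/GP
U = 1.65·0.000125^(73/1000)·(1−e^(−0.04·90))/4.15 = 0.2007
IBU = (14.2/100)·31·0.2007·1000/22.4 = 39.4349
BU:GU = 39.4349/73

0.5402


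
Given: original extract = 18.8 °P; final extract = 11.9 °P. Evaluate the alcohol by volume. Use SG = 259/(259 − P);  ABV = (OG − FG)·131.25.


OG = 259/(259 − 18.8) = 1.0783
FG = 259/(259 − 11.9) = 1.0482
ABV = (1.0783 − 1.0482)·131.25

3.9519 % ABV


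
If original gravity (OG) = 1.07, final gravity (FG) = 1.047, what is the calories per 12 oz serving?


ABW = (OG−FG)·131.25·0.79/FG;  °P = 259 − 259/SG (for OG→OE and FG→AE);  RE = 0.1808·OE + 0.8192·AE;  Cal = (6.9·ABW + 4·(RE−0.1))·FG·3.55
ABW = (1.07 − 1.047)·131.25·0.79/1.047 = 2.2778
OE = 259 − 259/1.07 = 16.9439 °P
AE = 259 − 259/1.047 = 11.6266 °P
RE = 0.1808·16.9439 + 0.8192·11.6266 = 12.5879 °P
Cal = (6.9·2.2778 + 4·(12.5879−0.1))·1.047·3.55

244.0791 kcal


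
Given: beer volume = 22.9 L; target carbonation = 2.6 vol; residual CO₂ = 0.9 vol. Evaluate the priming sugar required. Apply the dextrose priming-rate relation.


sugar = (target − residual)·4.0·V
sugar = (2.6 − 0.9)·4.0·22.9

155.7200 g


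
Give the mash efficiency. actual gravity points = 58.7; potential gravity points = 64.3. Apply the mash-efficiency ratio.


efficiency = actual / potential × 100
efficiency = 58.7 / 64.3 × 100

91.2908 %


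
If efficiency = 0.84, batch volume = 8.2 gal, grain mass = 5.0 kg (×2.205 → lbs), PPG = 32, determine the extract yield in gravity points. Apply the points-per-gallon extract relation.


points = lbs × PPG × eff / vol
lbs = 5.0 × 2.205 = 11.0250
points = 11.0250 × 32 × 0.84 / 8.2

36.1405 points


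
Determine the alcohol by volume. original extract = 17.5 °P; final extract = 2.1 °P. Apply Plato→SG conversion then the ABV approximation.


SG = 259/(259 − P);  ABV = (OG − FG)·131.25
OG = 259/(259 − 17.5) = 1.0725
FG = 259/(259 − 2.1) = 1.0082
ABV = (1.0725 − 1.0082)·131.25

8.4380 % ABV


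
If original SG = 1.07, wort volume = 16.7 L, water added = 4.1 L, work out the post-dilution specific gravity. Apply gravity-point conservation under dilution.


SG_new = 1 + (SG_old − 1)·V_old/(V_old + V_water)
pts = (1.07 − 1)·1000·16.7/(16.7 + 4.1) = 56.2019
SG_new = 1 + 56.2019/1000

1.0562


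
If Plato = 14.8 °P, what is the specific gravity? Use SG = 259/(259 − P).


SG = 259/(259 − 14.8)

1.0606


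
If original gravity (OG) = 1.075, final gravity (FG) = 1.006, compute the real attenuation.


AA = (OG−FG)/(OG−1)·100;  RA = AA·0.8192
AA = (1.075 − 1.006)/(1.075 − 1)·100 = 92.0000
RA = 92.0000·0.8192

75.3664 %


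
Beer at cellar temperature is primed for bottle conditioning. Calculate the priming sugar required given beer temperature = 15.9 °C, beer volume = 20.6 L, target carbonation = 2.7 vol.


residual = 14.695·(0.01821 + 0.09011·e^(−0.04·T));  sugar = (target − residual)·4.0·V
residual = 14.695·(0.01821 + 0.09011·e^(−0.04·15.9)) = 0.9686
sugar = (2.7 − 0.9686)·4.0·20.6

142.6659 g


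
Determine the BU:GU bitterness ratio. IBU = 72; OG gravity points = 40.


BU:GU = IBU / OG_points
BU:GU = 72 / 40

1.8000


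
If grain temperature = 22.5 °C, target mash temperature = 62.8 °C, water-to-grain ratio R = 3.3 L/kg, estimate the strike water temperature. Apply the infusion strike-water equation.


T_strike = (0.41/R)·(T_mash − T_grain) + T_mash
T_strike = (0.41/3.3)·(62.8 − 22.5) + 62.8

67.8070 °C


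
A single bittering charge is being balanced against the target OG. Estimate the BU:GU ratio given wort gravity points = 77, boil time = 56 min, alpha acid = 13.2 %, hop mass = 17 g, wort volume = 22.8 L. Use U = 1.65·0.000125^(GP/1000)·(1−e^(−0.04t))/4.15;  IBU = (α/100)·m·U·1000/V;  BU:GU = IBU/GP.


U = 1.65·0.000125^(77/1000)·(1−e^(−0.04·56))/4.15 = 0.1778
IBU = (13.2/100)·17·0.1778·1000/22.8 = 17.5025
BU:GU = 17.5025/77

0.2273


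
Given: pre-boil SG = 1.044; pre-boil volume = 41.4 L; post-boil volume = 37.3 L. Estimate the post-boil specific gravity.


SG_post = 1 + (SG_pre − 1)·V_pre/V_post
pts_pre = (1.044 − 1)·1000 = 44.0000
pts_post = 44.0000·41.4/37.3 = 48.8365
SG_post = 1 + 48.8365/1000

1.0488


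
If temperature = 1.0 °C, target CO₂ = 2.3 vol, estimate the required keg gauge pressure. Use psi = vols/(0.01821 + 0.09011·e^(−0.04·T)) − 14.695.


psi = 2.3/(0.01821 + 0.09011·e^(−0.04·1.0)) − 14.695

7.2543 psi


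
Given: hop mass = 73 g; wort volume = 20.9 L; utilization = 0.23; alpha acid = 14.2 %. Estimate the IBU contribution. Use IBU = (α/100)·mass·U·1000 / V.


IBU = (14.2/100)·73·0.23·1000 / 20.9

114.0756 IBU


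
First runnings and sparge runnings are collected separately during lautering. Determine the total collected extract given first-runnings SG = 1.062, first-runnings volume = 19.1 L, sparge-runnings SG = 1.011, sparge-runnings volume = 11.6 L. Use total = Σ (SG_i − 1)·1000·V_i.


first = (1.062 − 1)·1000·19.1 = 1184.2000
sparge = (1.011 − 1)·1000·11.6 = 127.6000
total = 1184.2000 + 127.6000

1311.8000 gravity·L


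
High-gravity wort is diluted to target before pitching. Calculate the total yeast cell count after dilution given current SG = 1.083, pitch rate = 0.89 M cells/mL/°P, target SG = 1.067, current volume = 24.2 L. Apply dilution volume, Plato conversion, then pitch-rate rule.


V_w = V·((SG_c−1)/(SG_t−1)−1);  °P = 259 − 259/SG_t;  cells = rate·(V+V_w)·°P
V_w = 24.2·((1.083−1)/(1.067−1)−1) = 5.7791
V_final = 24.2 + 5.7791 = 29.9791
°P = 259 − 259/1.067 = 16.2634
cells = 0.89·29.9791·16.2634

433.9291 billion cells


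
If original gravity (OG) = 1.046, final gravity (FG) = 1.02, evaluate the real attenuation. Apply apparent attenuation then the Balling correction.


AA = (OG−FG)/(OG−1)·100;  RA = AA·0.8192
AA = (1.046 − 1.02)/(1.046 − 1)·100 = 56.5217
RA = 56.5217·0.8192

46.3026 %


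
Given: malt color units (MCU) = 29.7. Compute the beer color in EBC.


SRM = 1.4922·MCU^0.6859;  EBC = SRM·1.97
SRM = 1.4922·29.7^0.6859 = 15.2753
EBC = 15.2753·1.97

30.0924 EBC


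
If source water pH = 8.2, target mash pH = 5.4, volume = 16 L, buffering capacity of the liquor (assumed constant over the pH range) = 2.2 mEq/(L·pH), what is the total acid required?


acid = buffering capacity · (pH_source − pH_target) · V
acid = 2.2 · (8.2 − 5.4) · 16

98.5600 mEq


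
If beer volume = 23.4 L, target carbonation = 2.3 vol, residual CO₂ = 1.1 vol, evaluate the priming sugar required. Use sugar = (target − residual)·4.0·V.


sugar = (2.3 − 1.1)·4.0·23.4

112.3200 g


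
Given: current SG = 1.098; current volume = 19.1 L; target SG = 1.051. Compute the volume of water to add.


V_water = V·((SG_curr − 1)/(SG_target − 1) − 1)
V_water = 19.1·((1.098 − 1)/(1.051 − 1) − 1)

17.6020 L


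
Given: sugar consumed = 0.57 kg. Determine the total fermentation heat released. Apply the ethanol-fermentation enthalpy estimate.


Q = m_sugar · 590 kJ/kg
Q = 0.57 · 590

336.3000 kJ


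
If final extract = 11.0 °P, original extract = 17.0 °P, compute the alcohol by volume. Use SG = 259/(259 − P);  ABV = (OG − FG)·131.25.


OG = 259/(259 − 17.0) = 1.0702
FG = 259/(259 − 11.0) = 1.0444
ABV = (1.0702 − 1.0444)·131.25

3.3985 % ABV


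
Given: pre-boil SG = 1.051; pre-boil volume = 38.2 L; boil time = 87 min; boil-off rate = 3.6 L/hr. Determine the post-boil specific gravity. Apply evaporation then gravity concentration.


V_post = V_pre − rate·(t/60);  SG_post = 1 + (SG_pre−1)·V_pre/V_post
V_post = 38.2 − 3.6·(87/60) = 32.9800
SG_post = 1 + (1.051 − 1)·38.2/32.9800

1.0591


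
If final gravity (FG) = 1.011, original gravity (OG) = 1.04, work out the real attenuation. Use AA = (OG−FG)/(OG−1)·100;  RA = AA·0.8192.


AA = (1.04 − 1.011)/(1.04 − 1)·100 = 72.5000
RA = 72.5000·0.8192

59.3920 %


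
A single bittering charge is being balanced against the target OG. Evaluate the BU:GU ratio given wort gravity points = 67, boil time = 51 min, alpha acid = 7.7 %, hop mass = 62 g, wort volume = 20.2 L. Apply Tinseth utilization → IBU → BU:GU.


U = 1.65·0.000125^(GP/1000)·(1−e^(−0.04t))/4.15;  IBU = (α/100)·m·U·1000/V;  BU:GU = IBU/GP
U = 1.65·0.000125^(67/1000)·(1−e^(−0.04·51))/4.15 = 0.1894
IBU = (7.7/100)·62·0.1894·1000/20.2 = 44.7677
BU:GU = 44.7677/67

0.6682


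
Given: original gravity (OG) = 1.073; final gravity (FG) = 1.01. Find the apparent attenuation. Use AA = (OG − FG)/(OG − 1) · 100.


AA = (1.073 − 1.01)/(1.073 − 1) · 100

86.3014 %


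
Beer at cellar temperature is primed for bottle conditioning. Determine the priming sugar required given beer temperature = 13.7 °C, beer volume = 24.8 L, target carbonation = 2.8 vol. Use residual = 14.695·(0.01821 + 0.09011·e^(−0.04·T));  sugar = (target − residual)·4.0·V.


residual = 14.695·(0.01821 + 0.09011·e^(−0.04·13.7)) = 1.0331
sugar = (2.8 − 1.0331)·4.0·24.8

175.2762 g


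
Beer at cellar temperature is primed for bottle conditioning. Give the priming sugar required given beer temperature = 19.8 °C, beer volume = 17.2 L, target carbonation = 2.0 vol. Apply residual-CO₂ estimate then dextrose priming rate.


residual = 14.695·(0.01821 + 0.09011·e^(−0.04·T));  sugar = (target − residual)·4.0·V
residual = 14.695·(0.01821 + 0.09011·e^(−0.04·19.8)) = 0.8674
sugar = (2.0 − 0.8674)·4.0·17.2

77.9255 g


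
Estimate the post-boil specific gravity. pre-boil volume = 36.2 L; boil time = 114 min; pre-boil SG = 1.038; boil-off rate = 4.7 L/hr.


V_post = V_pre − rate·(t/60);  SG_post = 1 + (SG_pre−1)·V_pre/V_post
V_post = 36.2 − 4.7·(114/60) = 27.2700
SG_post = 1 + (1.038 − 1)·36.2/27.2700

1.0504


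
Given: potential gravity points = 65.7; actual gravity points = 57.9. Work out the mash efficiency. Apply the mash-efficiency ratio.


efficiency = actual / potential × 100
efficiency = 57.9 / 65.7 × 100

88.1279 %


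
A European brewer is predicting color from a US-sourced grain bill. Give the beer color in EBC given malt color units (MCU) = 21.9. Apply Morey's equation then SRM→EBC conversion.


SRM = 1.4922·MCU^0.6859;  EBC = SRM·1.97
SRM = 1.4922·21.9^0.6859 = 12.3947
EBC = 12.3947·1.97

24.4177 EBC


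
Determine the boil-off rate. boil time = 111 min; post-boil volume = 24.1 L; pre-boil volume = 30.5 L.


rate = (V_pre − V_post) / (t_min/60)
rate = (30.5 − 24.1) / (111/60)

3.4595 L/hr


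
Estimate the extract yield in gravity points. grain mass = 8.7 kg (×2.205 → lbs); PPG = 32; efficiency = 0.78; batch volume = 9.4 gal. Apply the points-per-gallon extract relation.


points = lbs × PPG × eff / vol
lbs = 8.7 × 2.205 = 19.1835
points = 19.1835 × 32 × 0.78 / 9.4

50.9383 points


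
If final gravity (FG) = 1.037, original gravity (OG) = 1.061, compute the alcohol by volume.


ABV = (OG − FG) · 131.25
ABV = (1.061 − 1.037) · 131.25

3.1500 % ABV


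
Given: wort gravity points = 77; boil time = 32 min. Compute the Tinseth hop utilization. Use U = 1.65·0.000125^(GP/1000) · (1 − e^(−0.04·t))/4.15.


bigness = 1.65·0.000125^(77/1000) = 0.8259
boil_factor = (1 − e^(−0.04·32))/4.15 = 0.1740
U = 0.8259 · 0.1740

0.1437


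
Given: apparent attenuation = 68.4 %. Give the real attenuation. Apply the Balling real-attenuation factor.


RA = AA · 0.8192
RA = 68.4 · 0.8192

56.0333 %


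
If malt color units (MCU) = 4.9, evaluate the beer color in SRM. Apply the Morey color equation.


SRM = 1.4922 · MCU^0.6859
SRM = 1.4922 · 4.9^0.6859

4.4385 SRM


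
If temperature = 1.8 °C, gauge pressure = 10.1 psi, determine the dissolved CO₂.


vols = (P + 14.695)·(0.01821 + 0.09011·e^(−0.04·T))
vols = (10.1 + 14.695)·(0.01821 + 0.09011·e^(−0.04·1.8))

2.5306 volumes


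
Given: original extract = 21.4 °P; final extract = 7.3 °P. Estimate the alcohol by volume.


SG = 259/(259 − P);  ABV = (OG − FG)·131.25
OG = 259/(259 − 21.4) = 1.0901
FG = 259/(259 − 7.3) = 1.0290
ABV = (1.0901 − 1.0290)·131.25

8.0147 % ABV


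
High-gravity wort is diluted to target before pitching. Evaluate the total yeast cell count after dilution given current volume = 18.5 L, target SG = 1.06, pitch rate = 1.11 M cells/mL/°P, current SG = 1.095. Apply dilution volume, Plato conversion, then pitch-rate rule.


V_w = V·((SG_c−1)/(SG_t−1)−1);  °P = 259 − 259/SG_t;  cells = rate·(V+V_w)·°P
V_w = 18.5·((1.095−1)/(1.06−1)−1) = 10.7917
V_final = 18.5 + 10.7917 = 29.2917
°P = 259 − 259/1.06 = 14.6604
cells = 1.11·29.2917·14.6604

476.6638 billion cells


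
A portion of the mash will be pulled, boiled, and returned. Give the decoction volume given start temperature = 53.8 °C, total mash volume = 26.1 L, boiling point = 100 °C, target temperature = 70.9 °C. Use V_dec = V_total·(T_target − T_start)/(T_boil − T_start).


V_dec = 26.1·(70.9 − 53.8)/(100 − 53.8)

9.6604 L


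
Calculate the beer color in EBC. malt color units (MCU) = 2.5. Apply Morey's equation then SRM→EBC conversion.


SRM = 1.4922·MCU^0.6859;  EBC = SRM·1.97
SRM = 1.4922·2.5^0.6859 = 2.7975
EBC = 2.7975·1.97

5.5111 EBC


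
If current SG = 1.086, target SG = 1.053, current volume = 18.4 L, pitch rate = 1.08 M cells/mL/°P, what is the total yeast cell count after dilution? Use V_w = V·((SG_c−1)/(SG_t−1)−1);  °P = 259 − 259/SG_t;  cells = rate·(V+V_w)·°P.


V_w = 18.4·((1.086−1)/(1.053−1)−1) = 11.4566
V_final = 18.4 + 11.4566 = 29.8566
°P = 259 − 259/1.053 = 13.0361
cells = 1.08·29.8566·13.0361

420.3504 billion cells


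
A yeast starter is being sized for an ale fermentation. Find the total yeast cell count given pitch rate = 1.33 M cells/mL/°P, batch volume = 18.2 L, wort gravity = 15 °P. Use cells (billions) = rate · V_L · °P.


cells = 1.33 · 18.2 · 15

363.0900 billion cells


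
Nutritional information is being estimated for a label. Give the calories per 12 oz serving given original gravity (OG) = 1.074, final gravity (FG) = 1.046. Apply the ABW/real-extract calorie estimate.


ABW = (OG−FG)·131.25·0.79/FG;  °P = 259 − 259/SG (for OG→OE and FG→AE);  RE = 0.1808·OE + 0.8192·AE;  Cal = (6.9·ABW + 4·(RE−0.1))·FG·3.55
ABW = (1.074 − 1.046)·131.25·0.79/1.046 = 2.7756
OE = 259 − 259/1.074 = 17.8454 °P
AE = 259 − 259/1.046 = 11.3901 °P
RE = 0.1808·17.8454 + 0.8192·11.3901 = 12.5572 °P
Cal = (6.9·2.7756 + 4·(12.5572−0.1))·1.046·3.55

256.1442 kcal


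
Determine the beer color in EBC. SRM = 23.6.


EBC = SRM · 1.97
EBC = 23.6 · 1.97

46.4920 EBC


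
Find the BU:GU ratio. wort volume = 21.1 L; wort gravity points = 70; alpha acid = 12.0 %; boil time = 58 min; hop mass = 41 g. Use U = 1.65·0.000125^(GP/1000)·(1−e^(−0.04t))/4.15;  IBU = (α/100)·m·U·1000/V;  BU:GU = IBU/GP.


U = 1.65·0.000125^(70/1000)·(1−e^(−0.04·58))/4.15 = 0.1911
IBU = (12.0/100)·41·0.1911·1000/21.1 = 44.5633
BU:GU = 44.5633/70

0.6366


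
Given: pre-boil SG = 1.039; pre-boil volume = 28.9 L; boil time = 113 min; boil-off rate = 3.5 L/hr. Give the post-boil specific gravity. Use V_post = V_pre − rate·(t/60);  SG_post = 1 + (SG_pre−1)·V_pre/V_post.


V_post = 28.9 − 3.5·(113/60) = 22.3083
SG_post = 1 + (1.039 − 1)·28.9/22.3083

1.0505


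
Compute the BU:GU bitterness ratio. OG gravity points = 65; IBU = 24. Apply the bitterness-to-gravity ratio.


BU:GU = IBU / OG_points
BU:GU = 24 / 65

0.3692


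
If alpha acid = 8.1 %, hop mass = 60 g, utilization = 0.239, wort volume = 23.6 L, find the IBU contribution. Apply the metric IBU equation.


IBU = (α/100)·mass·U·1000 / V
IBU = (8.1/100)·60·0.239·1000 / 23.6

49.2178 IBU


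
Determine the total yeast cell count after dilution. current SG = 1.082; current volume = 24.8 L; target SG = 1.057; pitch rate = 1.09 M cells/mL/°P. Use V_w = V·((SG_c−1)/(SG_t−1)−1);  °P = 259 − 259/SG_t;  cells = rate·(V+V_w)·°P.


V_w = 24.8·((1.082−1)/(1.057−1)−1) = 10.8772
V_final = 24.8 + 10.8772 = 35.6772
°P = 259 − 259/1.057 = 13.9669
cells = 1.09·35.6772·13.9669

543.1463 billion cells


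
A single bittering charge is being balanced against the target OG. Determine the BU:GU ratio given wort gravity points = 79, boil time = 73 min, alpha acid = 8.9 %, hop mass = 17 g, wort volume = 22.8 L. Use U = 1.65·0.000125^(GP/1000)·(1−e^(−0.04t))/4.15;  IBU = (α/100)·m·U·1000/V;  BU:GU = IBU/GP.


U = 1.65·0.000125^(79/1000)·(1−e^(−0.04·73))/4.15 = 0.1849
IBU = (8.9/100)·17·0.1849·1000/22.8 = 12.2721
BU:GU = 12.2721/79

0.1553


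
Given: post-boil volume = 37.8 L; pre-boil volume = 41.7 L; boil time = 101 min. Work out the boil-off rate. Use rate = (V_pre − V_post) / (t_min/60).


rate = (41.7 − 37.8) / (101/60)

2.3168 L/hr


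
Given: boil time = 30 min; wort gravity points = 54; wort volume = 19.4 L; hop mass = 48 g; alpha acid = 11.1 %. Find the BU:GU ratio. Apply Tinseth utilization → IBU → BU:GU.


U = 1.65·0.000125^(GP/1000)·(1−e^(−0.04t))/4.15;  IBU = (α/100)·m·U·1000/V;  BU:GU = IBU/GP
U = 1.65·0.000125^(54/1000)·(1−e^(−0.04·30))/4.15 = 0.1710
IBU = (11.1/100)·48·0.1710·1000/19.4 = 46.9665
BU:GU = 46.9665/54

0.8697


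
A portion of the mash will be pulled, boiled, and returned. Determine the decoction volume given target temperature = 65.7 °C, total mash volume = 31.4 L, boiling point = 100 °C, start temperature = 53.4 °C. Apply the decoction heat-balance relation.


V_dec = V_total·(T_target − T_start)/(T_boil − T_start)
V_dec = 31.4·(65.7 − 53.4)/(100 − 53.4)

8.2880 L


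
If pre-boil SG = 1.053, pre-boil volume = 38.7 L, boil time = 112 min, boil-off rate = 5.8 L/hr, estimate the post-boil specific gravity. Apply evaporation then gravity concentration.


V_post = V_pre − rate·(t/60);  SG_post = 1 + (SG_pre−1)·V_pre/V_post
V_post = 38.7 − 5.8·(112/60) = 27.8733
SG_post = 1 + (1.053 − 1)·38.7/27.8733

1.0736


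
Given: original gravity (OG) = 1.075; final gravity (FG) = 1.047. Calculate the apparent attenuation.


AA = (OG − FG)/(OG − 1) · 100
AA = (1.075 − 1.047)/(1.075 − 1) · 100

37.3333 %


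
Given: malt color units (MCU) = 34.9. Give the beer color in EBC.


SRM = 1.4922·MCU^0.6859;  EBC = SRM·1.97
SRM = 1.4922·34.9^0.6859 = 17.0628
EBC = 17.0628·1.97

33.6138 EBC


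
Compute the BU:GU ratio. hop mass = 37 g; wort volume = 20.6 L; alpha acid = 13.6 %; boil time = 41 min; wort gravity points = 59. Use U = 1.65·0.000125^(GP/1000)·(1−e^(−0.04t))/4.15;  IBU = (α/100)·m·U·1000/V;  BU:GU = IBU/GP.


U = 1.65·0.000125^(59/1000)·(1−e^(−0.04·41))/4.15 = 0.1886
IBU = (13.6/100)·37·0.1886·1000/20.6 = 46.0652
BU:GU = 46.0652/59

0.7808


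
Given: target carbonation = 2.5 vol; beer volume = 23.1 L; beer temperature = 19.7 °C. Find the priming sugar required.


residual = 14.695·(0.01821 + 0.09011·e^(−0.04·T));  sugar = (target − residual)·4.0·V
residual = 14.695·(0.01821 + 0.09011·e^(−0.04·19.7)) = 0.8698
sugar = (2.5 − 0.8698)·4.0·23.1

150.6337 g


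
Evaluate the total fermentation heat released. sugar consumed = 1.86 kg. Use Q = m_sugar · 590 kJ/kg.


Q = 1.86 · 590

1097.4000 kJ


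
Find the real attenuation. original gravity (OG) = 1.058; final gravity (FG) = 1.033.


AA = (OG−FG)/(OG−1)·100;  RA = AA·0.8192
AA = (1.058 − 1.033)/(1.058 − 1)·100 = 43.1034
RA = 43.1034·0.8192

35.3103 %


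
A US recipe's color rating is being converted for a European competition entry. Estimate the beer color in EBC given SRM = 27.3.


EBC = SRM · 1.97
EBC = 27.3 · 1.97

53.7810 EBC


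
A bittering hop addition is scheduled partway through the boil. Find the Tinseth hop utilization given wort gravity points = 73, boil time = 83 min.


U = 1.65·0.000125^(GP/1000) · (1 − e^(−0.04·t))/4.15
bigness = 1.65·0.000125^(73/1000) = 0.8562
boil_factor = (1 − e^(−0.04·83))/4.15 = 0.2323
U = 0.8562 · 0.2323

0.1988


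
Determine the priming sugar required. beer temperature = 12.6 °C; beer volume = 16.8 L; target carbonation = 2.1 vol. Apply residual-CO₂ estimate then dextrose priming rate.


residual = 14.695·(0.01821 + 0.09011·e^(−0.04·T));  sugar = (target − residual)·4.0·V
residual = 14.695·(0.01821 + 0.09011·e^(−0.04·12.6)) = 1.0675
sugar = (2.1 − 1.0675)·4.0·16.8

69.3815 g


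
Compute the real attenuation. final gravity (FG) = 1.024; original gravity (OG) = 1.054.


AA = (OG−FG)/(OG−1)·100;  RA = AA·0.8192
AA = (1.054 − 1.024)/(1.054 − 1)·100 = 55.5556
RA = 55.5556·0.8192

45.5111 %


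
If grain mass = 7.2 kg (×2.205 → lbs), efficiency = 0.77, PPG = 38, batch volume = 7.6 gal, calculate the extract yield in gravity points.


points = lbs × PPG × eff / vol
lbs = 7.2 × 2.205 = 15.8760
points = 15.8760 × 38 × 0.77 / 7.6

61.1226 points


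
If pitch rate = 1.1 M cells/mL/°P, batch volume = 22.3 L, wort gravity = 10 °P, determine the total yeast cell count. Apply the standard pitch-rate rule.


cells (billions) = rate · V_L · °P
cells = 1.1 · 22.3 · 10

245.3000 billion cells


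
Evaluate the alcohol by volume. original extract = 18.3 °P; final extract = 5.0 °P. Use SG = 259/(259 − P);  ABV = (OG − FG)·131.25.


OG = 259/(259 − 18.3) = 1.0760
FG = 259/(259 − 5.0) = 1.0197
ABV = (1.0760 − 1.0197)·131.25

7.3950 % ABV


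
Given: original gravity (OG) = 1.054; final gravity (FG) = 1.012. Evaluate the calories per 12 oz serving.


ABW = (OG−FG)·131.25·0.79/FG;  °P = 259 − 259/SG (for OG→OE and FG→AE);  RE = 0.1808·OE + 0.8192·AE;  Cal = (6.9·ABW + 4·(RE−0.1))·FG·3.55
ABW = (1.054 − 1.012)·131.25·0.79/1.012 = 4.3032
OE = 259 − 259/1.054 = 13.2694 °P
AE = 259 − 259/1.012 = 3.0711 °P
RE = 0.1808·13.2694 + 0.8192·3.0711 = 4.9150 °P
Cal = (6.9·4.3032 + 4·(4.9150−0.1))·1.012·3.55

175.8661 kcal


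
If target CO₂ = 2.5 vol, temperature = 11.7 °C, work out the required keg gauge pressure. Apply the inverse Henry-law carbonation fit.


psi = vols/(0.01821 + 0.09011·e^(−0.04·T)) − 14.695
psi = 2.5/(0.01821 + 0.09011·e^(−0.04·11.7)) − 14.695

18.7983 psi


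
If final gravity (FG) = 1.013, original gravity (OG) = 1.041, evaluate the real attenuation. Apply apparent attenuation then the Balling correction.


AA = (OG−FG)/(OG−1)·100;  RA = AA·0.8192
AA = (1.041 − 1.013)/(1.041 − 1)·100 = 68.2927
RA = 68.2927·0.8192

55.9454 %


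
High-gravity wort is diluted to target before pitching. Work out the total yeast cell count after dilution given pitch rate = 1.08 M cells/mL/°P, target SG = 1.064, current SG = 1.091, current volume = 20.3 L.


V_w = V·((SG_c−1)/(SG_t−1)−1);  °P = 259 − 259/SG_t;  cells = rate·(V+V_w)·°P
V_w = 20.3·((1.091−1)/(1.064−1)−1) = 8.5641
V_final = 20.3 + 8.5641 = 28.8641
°P = 259 − 259/1.064 = 15.5789
cells = 1.08·28.8641·15.5789

485.6454 billion cells


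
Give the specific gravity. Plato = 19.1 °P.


SG = 259/(259 − P)
SG = 259/(259 − 19.1)

1.0796


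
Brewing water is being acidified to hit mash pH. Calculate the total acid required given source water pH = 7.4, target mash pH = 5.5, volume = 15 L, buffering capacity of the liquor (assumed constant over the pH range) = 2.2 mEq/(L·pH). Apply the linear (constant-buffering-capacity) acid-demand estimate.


acid = buffering capacity · (pH_source − pH_target) · V
acid = 2.2 · (7.4 − 5.5) · 15

62.7000 mEq


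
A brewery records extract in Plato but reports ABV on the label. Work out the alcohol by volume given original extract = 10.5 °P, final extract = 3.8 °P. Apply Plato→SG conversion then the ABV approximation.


SG = 259/(259 − P);  ABV = (OG − FG)·131.25
OG = 259/(259 − 10.5) = 1.0423
FG = 259/(259 − 3.8) = 1.0149
ABV = (1.0423 − 1.0149)·131.25

3.5914 % ABV


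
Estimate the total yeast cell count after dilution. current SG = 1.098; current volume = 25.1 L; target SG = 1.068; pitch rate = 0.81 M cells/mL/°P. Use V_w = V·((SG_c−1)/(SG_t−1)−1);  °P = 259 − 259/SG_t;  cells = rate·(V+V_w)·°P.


V_w = 25.1·((1.098−1)/(1.068−1)−1) = 11.0735
V_final = 25.1 + 11.0735 = 36.1735
°P = 259 − 259/1.068 = 16.4906
cells = 0.81·36.1735·16.4906

483.1849 billion cells


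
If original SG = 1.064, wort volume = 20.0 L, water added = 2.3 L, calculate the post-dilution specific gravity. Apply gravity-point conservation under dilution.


SG_new = 1 + (SG_old − 1)·V_old/(V_old + V_water)
pts = (1.064 − 1)·1000·20.0/(20.0 + 2.3) = 57.3991
SG_new = 1 + 57.3991/1000

1.0574


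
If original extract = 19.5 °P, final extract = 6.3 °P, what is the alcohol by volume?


SG = 259/(259 − P);  ABV = (OG − FG)·131.25
OG = 259/(259 − 19.5) = 1.0814
FG = 259/(259 − 6.3) = 1.0249
ABV = (1.0814 − 1.0249)·131.25

7.4142 % ABV


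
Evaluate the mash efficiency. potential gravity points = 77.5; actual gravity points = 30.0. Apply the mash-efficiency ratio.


efficiency = actual / potential × 100
efficiency = 30.0 / 77.5 × 100

38.7097 %


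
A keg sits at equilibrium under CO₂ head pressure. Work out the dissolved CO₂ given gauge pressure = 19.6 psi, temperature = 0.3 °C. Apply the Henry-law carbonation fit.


vols = (P + 14.695)·(0.01821 + 0.09011·e^(−0.04·T))
vols = (19.6 + 14.695)·(0.01821 + 0.09011·e^(−0.04·0.3))

3.6780 volumes


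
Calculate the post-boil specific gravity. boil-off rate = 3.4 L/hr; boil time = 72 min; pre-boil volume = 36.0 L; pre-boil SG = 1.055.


V_post = V_pre − rate·(t/60);  SG_post = 1 + (SG_pre−1)·V_pre/V_post
V_post = 36.0 − 3.4·(72/60) = 31.9200
SG_post = 1 + (1.055 − 1)·36.0/31.9200

1.0620


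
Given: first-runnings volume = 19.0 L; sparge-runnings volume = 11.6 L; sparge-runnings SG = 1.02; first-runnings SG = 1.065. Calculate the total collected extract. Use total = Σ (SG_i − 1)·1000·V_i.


first = (1.065 − 1)·1000·19.0 = 1235.0000
sparge = (1.02 − 1)·1000·11.6 = 232.0000
total = 1235.0000 + 232.0000

1467.0000 gravity·L


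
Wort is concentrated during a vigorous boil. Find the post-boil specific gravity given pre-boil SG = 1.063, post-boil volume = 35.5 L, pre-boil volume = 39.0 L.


SG_post = 1 + (SG_pre − 1)·V_pre/V_post
pts_pre = (1.063 − 1)·1000 = 63.0000
pts_post = 63.0000·39.0/35.5 = 69.2113
SG_post = 1 + 69.2113/1000

1.0692


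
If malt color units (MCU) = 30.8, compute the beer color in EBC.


SRM = 1.4922·MCU^0.6859;  EBC = SRM·1.97
SRM = 1.4922·30.8^0.6859 = 15.6612
EBC = 15.6612·1.97

30.8525 EBC


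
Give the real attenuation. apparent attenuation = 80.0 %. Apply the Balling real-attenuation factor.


RA = AA · 0.8192
RA = 80.0 · 0.8192

65.5360 %


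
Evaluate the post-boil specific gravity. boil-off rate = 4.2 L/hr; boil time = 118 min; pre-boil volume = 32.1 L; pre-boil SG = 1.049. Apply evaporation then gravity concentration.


V_post = V_pre − rate·(t/60);  SG_post = 1 + (SG_pre−1)·V_pre/V_post
V_post = 32.1 − 4.2·(118/60) = 23.8400
SG_post = 1 + (1.049 − 1)·32.1/23.8400

1.0660


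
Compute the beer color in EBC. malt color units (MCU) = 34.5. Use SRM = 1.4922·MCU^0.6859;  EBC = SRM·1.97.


SRM = 1.4922·34.5^0.6859 = 16.9284
EBC = 16.9284·1.97

33.3490 EBC


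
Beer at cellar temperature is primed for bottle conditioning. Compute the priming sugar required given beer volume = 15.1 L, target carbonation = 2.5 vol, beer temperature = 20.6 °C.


residual = 14.695·(0.01821 + 0.09011·e^(−0.04·T));  sugar = (target − residual)·4.0·V
residual = 14.695·(0.01821 + 0.09011·e^(−0.04·20.6)) = 0.8485
sugar = (2.5 − 0.8485)·4.0·15.1

99.7523 g


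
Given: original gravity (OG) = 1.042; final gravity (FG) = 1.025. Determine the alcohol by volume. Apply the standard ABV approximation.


ABV = (OG − FG) · 131.25
ABV = (1.042 − 1.025) · 131.25

2.2313 % ABV
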